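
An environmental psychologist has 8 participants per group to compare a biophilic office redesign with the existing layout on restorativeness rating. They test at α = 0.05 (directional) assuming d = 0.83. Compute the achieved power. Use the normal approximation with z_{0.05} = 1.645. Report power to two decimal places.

power ≈ 0.51

For two equal groups, power = Φ(d·√(n/2) − z_{α}).
d·√(n/2) = 0.83 × √(8/2) = 0.83 × 2.000 = 1.660.
z_β = 1.660 − 1.645 = 0.015.
Power = Φ(0.015) = 0.506.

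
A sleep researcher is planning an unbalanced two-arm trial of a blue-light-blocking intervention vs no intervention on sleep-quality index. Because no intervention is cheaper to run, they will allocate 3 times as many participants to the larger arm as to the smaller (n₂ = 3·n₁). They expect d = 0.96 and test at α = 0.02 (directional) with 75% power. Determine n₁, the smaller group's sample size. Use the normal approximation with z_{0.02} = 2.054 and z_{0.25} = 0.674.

n₁ = 11

With allocation ratio k = n₂/n₁ = 3, Var(x̄₁−x̄₂) = σ²(1/n₁ + 1/(k·n₁)) = σ²·(k+1)/(k·n₁).
So n₁ = (1 + 1/k)·((z_{α} + z_β)/d)² = 1.333 × (2.728/0.96)².
n₁ = 1.333 × 8.08 = 10.8.
Round up: n₁ = 11, giving n₂ = 3 × 11 = 33.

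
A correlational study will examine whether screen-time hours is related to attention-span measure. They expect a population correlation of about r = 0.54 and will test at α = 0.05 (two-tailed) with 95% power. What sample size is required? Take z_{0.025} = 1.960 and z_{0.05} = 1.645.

n = 39

Fisher's z: C = ½·ln((1+r)/(1−r)) = ½·ln(3.3478) = 0.6042.
n = ((z_{α/2} + z_β)/C)² + 3.
(1.960 + 1.645) / 0.6042 = 3.605 / 0.6042 = 5.967.
n = 5.967² + 3 = 35.60 + 3 = 38.6.
Round up.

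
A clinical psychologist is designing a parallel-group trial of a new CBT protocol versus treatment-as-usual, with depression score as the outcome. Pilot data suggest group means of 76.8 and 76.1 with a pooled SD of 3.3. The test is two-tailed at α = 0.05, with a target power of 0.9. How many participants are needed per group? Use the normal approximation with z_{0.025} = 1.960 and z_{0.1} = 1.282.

Cohen's d = |M₁ − M₂| / SD_pooled = |76.8 − 76.1| / 3.3 = 0.7 / 3.3 = 0.212.
For two independent groups with equal n: n = 2·((z_{α/2} + z_β) / d)².
z_{α/2} + z_β = 1.960 + 1.282 = 3.242.
n = 2 × (3.242 / 0.212)² = 2 × 15.292² = 2 × 233.86 = 467.7.
Round up to the next whole participant.

n = 468 per group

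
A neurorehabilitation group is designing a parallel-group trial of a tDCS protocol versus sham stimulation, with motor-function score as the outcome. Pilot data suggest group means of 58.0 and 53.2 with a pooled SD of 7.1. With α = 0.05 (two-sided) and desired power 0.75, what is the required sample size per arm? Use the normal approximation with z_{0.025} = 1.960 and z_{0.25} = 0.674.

n = 31 per group

Cohen's d = |M₁ − M₂| / SD_pooled = |58.0 − 53.2| / 7.1 = 4.8 / 7.1 = 0.676.
For two independent groups with equal n: n = 2·((z_{α/2} + z_β) / d)².
z_{α/2} + z_β = 1.960 + 0.674 = 2.634.
n = 2 × (2.634 / 0.676)² = 2 × 3.896² = 2 × 15.18 = 30.4.
Round up to the next whole participant.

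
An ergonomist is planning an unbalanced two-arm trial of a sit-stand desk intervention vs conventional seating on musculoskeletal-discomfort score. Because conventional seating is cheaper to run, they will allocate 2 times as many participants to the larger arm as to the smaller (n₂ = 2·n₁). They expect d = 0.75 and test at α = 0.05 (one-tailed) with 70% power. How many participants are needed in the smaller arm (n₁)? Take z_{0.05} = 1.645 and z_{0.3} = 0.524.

n₁ = 13

With allocation ratio k = n₂/n₁ = 2, Var(x̄₁−x̄₂) = σ²(1/n₁ + 1/(k·n₁)) = σ²·(k+1)/(k·n₁).
So n₁ = (1 + 1/k)·((z_{α} + z_β)/d)² = 1.500 × (2.169/0.75)².
n₁ = 1.500 × 8.36 = 12.5.
Round up: n₁ = 13, giving n₂ = 2 × 13 = 26.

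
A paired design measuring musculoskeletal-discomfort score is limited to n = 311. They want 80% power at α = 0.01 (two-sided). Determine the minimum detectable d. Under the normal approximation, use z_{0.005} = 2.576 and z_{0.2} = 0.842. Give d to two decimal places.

For a single sample (or paired design) of n = 311: d_min = (z_{α/2} + z_β)/√n.
z-sum = 2.576 + 0.842 = 3.418.
d_min = 3.418 / √311 = 3.418 / 17.635 = 0.194.

d_min ≈ 0.19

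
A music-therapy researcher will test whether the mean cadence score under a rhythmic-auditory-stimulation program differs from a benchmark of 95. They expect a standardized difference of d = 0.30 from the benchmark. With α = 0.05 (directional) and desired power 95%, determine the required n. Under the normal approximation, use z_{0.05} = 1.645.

n = 121

For a one-sample test: n = ((z_{α} + z_β) / d)².
z_{α} + z_β = 1.645 + 1.645 = 3.290.
n = (3.290 / 0.30)² = 10.967² = 120.27.
Round up.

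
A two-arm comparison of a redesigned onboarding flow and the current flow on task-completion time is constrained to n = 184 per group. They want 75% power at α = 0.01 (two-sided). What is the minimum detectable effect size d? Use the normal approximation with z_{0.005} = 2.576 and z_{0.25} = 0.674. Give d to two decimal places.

d_min ≈ 0.34

For two independent groups of n = 184 each: d_min = (z_{α/2} + z_β)·√(2/n).
z-sum = 2.576 + 0.674 = 3.250.
d_min = 3.250 × √(2/184) = 3.250 × 0.1043 = 0.339.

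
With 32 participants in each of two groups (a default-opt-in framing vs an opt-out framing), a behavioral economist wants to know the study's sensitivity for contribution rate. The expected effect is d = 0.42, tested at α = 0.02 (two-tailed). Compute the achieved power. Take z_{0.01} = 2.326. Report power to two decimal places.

power ≈ 0.26

For two equal groups, power = Φ(d·√(n/2) − z_{α/2}).
d·√(n/2) = 0.42 × √(32/2) = 0.42 × 4.000 = 1.680.
z_β = 1.680 − 2.326 = -0.646.
Power = Φ(-0.646) = 0.259.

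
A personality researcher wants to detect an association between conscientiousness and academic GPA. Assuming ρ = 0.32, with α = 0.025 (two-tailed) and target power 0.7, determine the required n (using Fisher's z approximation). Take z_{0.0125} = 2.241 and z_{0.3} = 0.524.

Fisher's z: C = ½·ln((1+r)/(1−r)) = ½·ln(1.9412) = 0.3316.
n = ((z_{α/2} + z_β)/C)² + 3.
(2.241 + 0.524) / 0.3316 = 2.765 / 0.3316 = 8.338.
n = 8.338² + 3 = 69.53 + 3 = 72.5.
Round up.

n = 73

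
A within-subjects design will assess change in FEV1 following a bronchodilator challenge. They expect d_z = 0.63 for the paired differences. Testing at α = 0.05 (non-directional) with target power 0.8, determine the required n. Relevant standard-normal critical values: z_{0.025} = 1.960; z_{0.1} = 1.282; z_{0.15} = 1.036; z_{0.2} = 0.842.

n = 20 pairs

For a paired (one-sample on differences) test: n = ((z_{α/2} + z_β) / d)².
z_{α/2} + z_β = 1.960 + 0.842 = 2.802.
n = (2.802 / 0.63)² = 4.448² = 19.78.
Round up.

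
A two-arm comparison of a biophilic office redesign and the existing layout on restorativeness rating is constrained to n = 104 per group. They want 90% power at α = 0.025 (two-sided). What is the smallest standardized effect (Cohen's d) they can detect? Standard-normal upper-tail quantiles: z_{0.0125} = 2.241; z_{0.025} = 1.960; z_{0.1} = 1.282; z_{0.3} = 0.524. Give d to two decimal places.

d_min ≈ 0.49

For two independent groups of n = 104 each: d_min = (z_{α/2} + z_β)·√(2/n).
z-sum = 2.241 + 1.282 = 3.523.
d_min = 3.523 × √(2/104) = 3.523 × 0.1387 = 0.489.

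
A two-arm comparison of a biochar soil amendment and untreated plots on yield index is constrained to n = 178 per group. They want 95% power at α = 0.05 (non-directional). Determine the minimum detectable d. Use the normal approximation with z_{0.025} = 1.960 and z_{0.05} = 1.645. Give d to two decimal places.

d_min ≈ 0.38

For two independent groups of n = 178 each: d_min = (z_{α/2} + z_β)·√(2/n).
z-sum = 1.960 + 1.645 = 3.605.
d_min = 3.605 × √(2/178) = 3.605 × 0.1060 = 0.382.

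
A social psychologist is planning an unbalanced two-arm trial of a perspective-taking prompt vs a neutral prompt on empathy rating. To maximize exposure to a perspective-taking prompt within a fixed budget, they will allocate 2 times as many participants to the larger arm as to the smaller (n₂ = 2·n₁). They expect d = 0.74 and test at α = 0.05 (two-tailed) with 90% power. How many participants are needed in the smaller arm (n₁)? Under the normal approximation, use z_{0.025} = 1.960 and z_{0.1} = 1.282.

With allocation ratio k = n₂/n₁ = 2, Var(x̄₁−x̄₂) = σ²(1/n₁ + 1/(k·n₁)) = σ²·(k+1)/(k·n₁).
So n₁ = (1 + 1/k)·((z_{α/2} + z_β)/d)² = 1.500 × (3.242/0.74)².
n₁ = 1.500 × 19.19 = 28.8.
Round up: n₁ = 29, giving n₂ = 2 × 29 = 58.

n₁ = 29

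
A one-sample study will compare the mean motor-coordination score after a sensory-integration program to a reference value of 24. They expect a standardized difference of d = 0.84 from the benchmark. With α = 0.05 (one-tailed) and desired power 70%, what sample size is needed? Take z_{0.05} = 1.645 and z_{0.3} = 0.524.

n = 7

For a one-sample test: n = ((z_{α} + z_β) / d)².
z_{α} + z_β = 1.645 + 0.524 = 2.169.
n = (2.169 / 0.84)² = 2.582² = 6.67.
Round up.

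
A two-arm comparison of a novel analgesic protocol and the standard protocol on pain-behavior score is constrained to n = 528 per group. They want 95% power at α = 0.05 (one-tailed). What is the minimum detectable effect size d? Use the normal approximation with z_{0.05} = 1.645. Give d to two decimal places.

For two independent groups of n = 528 each: d_min = (z_{α} + z_β)·√(2/n).
z-sum = 1.645 + 1.645 = 3.290.
d_min = 3.290 × √(2/528) = 3.290 × 0.0615 = 0.202.

d_min ≈ 0.20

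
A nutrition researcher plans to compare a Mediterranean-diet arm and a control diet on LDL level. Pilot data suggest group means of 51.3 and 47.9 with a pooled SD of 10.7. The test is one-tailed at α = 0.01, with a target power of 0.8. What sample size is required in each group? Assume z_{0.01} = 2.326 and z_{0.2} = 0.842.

Cohen's d = |M₁ − M₂| / SD_pooled = |51.3 − 47.9| / 10.7 = 3.4 / 10.7 = 0.318.
For two independent groups with equal n: n = 2·((z_{α} + z_β) / d)².
z_{α} + z_β = 2.326 + 0.842 = 3.168.
n = 2 × (3.168 / 0.318)² = 2 × 9.962² = 2 × 99.25 = 198.5.
Round up to the next whole participant.

n = 199 per group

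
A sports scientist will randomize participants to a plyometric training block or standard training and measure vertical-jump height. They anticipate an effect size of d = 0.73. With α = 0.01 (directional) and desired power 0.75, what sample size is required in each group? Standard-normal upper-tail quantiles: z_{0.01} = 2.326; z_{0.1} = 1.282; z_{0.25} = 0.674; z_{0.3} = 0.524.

For two independent groups with equal n: n = 2·((z_{α} + z_β) / d)².
z_{α} + z_β = 2.326 + 0.674 = 3.000.
n = 2 × (3.000 / 0.73)² = 2 × 4.110² = 2 × 16.89 = 33.8.
Round up to the next whole participant.

n = 34 per group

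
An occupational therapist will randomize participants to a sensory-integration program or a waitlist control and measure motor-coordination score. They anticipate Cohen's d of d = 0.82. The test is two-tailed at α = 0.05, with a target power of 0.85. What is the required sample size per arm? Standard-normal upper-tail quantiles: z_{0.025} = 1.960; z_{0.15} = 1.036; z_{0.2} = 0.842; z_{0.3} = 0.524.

n = 27 per group

For two independent groups with equal n: n = 2·((z_{α/2} + z_β) / d)².
z_{α/2} + z_β = 1.960 + 1.036 = 2.996.
n = 2 × (2.996 / 0.82)² = 2 × 3.654² = 2 × 13.35 = 26.7.
Round up to the next whole participant.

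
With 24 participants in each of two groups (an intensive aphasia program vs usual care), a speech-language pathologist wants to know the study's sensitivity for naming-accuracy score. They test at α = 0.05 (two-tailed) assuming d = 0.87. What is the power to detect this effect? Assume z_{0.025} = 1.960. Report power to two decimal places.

power ≈ 0.85

For two equal groups, power = Φ(d·√(n/2) − z_{α/2}).
d·√(n/2) = 0.87 × √(24/2) = 0.87 × 3.464 = 3.014.
z_β = 3.014 − 1.960 = 1.054.
Power = Φ(1.054) = 0.854.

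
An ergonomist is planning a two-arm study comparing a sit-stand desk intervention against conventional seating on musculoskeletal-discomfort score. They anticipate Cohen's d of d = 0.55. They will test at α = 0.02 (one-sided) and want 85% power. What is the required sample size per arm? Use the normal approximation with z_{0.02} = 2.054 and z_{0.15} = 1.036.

For two independent groups with equal n: n = 2·((z_{α} + z_β) / d)².
z_{α} + z_β = 2.054 + 1.036 = 3.090.
n = 2 × (3.090 / 0.55)² = 2 × 5.618² = 2 × 31.56 = 63.1.
Round up to the next whole participant.

n = 64 per group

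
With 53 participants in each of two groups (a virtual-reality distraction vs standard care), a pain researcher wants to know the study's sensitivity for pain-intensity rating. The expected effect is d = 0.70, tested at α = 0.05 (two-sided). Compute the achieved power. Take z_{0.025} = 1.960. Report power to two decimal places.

power ≈ 0.95

For two equal groups, power = Φ(d·√(n/2) − z_{α/2}).
d·√(n/2) = 0.70 × √(53/2) = 0.70 × 5.148 = 3.603.
z_β = 3.603 − 1.960 = 1.643.
Power = Φ(1.643) = 0.950.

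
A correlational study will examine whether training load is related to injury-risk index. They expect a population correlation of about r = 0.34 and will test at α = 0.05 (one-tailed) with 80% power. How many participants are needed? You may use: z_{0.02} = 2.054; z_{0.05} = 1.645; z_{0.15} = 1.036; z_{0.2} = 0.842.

Fisher's z: C = ½·ln((1+r)/(1−r)) = ½·ln(2.0303) = 0.3541.
n = ((z_{α} + z_β)/C)² + 3.
(1.645 + 0.842) / 0.3541 = 2.487 / 0.3541 = 7.023.
n = 7.023² + 3 = 49.33 + 3 = 52.3.
Round up.

n = 53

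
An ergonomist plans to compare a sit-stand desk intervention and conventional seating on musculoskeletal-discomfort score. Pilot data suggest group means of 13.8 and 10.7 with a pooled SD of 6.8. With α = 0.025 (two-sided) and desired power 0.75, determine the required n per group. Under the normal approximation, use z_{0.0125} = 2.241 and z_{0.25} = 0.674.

n = 82 per group

Cohen's d = |M₁ − M₂| / SD_pooled = |13.8 − 10.7| / 6.8 = 3.1 / 6.8 = 0.456.
For two independent groups with equal n: n = 2·((z_{α/2} + z_β) / d)².
z_{α/2} + z_β = 2.241 + 0.674 = 2.915.
n = 2 × (2.915 / 0.456)² = 2 × 6.393² = 2 × 40.86 = 81.7.
Round up to the next whole participant.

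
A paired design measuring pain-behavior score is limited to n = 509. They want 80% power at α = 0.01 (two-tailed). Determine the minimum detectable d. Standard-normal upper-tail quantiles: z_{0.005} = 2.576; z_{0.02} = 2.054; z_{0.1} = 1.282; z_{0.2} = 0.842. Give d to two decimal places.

d_min ≈ 0.15

For a single sample (or paired design) of n = 509: d_min = (z_{α/2} + z_β)/√n.
z-sum = 2.576 + 0.842 = 3.418.
d_min = 3.418 / √509 = 3.418 / 22.561 = 0.152.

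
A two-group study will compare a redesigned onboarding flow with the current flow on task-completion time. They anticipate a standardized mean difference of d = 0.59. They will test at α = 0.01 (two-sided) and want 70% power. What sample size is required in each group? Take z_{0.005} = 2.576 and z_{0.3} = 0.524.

n = 56 per group

For two independent groups with equal n: n = 2·((z_{α/2} + z_β) / d)².
z_{α/2} + z_β = 2.576 + 0.524 = 3.100.
n = 2 × (3.100 / 0.59)² = 2 × 5.254² = 2 × 27.61 = 55.2.
Round up to the next whole participant.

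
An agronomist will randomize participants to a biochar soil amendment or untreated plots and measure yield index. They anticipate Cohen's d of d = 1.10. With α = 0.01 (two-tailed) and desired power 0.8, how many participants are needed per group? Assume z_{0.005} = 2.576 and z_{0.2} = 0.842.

n = 20 per group

For two independent groups with equal n: n = 2·((z_{α/2} + z_β) / d)².
z_{α/2} + z_β = 2.576 + 0.842 = 3.418.
n = 2 × (3.418 / 1.10)² = 2 × 3.107² = 2 × 9.66 = 19.3.
Round up to the next whole participant.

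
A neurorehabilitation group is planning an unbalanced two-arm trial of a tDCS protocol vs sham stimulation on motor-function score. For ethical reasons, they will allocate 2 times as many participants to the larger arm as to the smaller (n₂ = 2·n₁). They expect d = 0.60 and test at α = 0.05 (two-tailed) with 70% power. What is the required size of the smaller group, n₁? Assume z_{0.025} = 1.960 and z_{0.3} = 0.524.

n₁ = 26

With allocation ratio k = n₂/n₁ = 2, Var(x̄₁−x̄₂) = σ²(1/n₁ + 1/(k·n₁)) = σ²·(k+1)/(k·n₁).
So n₁ = (1 + 1/k)·((z_{α/2} + z_β)/d)² = 1.500 × (2.484/0.60)².
n₁ = 1.500 × 17.14 = 25.7.
Round up: n₁ = 26, giving n₂ = 2 × 26 = 52.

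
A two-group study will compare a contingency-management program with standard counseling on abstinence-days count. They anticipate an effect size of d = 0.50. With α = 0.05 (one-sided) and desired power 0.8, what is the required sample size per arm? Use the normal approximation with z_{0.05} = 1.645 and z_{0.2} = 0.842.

n = 50 per group

For two independent groups with equal n: n = 2·((z_{α} + z_β) / d)².
z_{α} + z_β = 1.645 + 0.842 = 2.487.
n = 2 × (2.487 / 0.50)² = 2 × 4.974² = 2 × 24.74 = 49.5.
Round up to the next whole participant.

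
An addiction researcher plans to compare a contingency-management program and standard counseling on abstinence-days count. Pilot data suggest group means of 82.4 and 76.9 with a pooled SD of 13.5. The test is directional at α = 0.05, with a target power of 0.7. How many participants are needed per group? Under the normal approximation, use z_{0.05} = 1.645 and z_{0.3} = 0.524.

Cohen's d = |M₁ − M₂| / SD_pooled = |82.4 − 76.9| / 13.5 = 5.5 / 13.5 = 0.407.
For two independent groups with equal n: n = 2·((z_{α} + z_β) / d)².
z_{α} + z_β = 1.645 + 0.524 = 2.169.
n = 2 × (2.169 / 0.407)² = 2 × 5.329² = 2 × 28.40 = 56.8.
Round up to the next whole participant.

n = 57 per group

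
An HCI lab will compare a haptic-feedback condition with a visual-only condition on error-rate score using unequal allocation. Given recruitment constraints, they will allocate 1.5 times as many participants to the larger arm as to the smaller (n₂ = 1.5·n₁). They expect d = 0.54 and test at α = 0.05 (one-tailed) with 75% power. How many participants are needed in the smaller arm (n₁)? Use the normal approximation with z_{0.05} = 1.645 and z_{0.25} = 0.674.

With allocation ratio k = n₂/n₁ = 1.5, Var(x̄₁−x̄₂) = σ²(1/n₁ + 1/(k·n₁)) = σ²·(k+1)/(k·n₁).
So n₁ = (1 + 1/k)·((z_{α} + z_β)/d)² = 1.667 × (2.319/0.54)².
n₁ = 1.667 × 18.44 = 30.7.
Round up: n₁ = 31, giving n₂ = ⌈1.5 × 31⌉ = ⌈46.5⌉ = 47.

n₁ = 31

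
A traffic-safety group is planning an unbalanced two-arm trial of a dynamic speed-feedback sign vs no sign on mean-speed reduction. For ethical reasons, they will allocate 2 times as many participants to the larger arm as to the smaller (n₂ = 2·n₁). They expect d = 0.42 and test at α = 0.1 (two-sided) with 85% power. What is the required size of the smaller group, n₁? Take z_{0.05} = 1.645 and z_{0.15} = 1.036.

With allocation ratio k = n₂/n₁ = 2, Var(x̄₁−x̄₂) = σ²(1/n₁ + 1/(k·n₁)) = σ²·(k+1)/(k·n₁).
So n₁ = (1 + 1/k)·((z_{α/2} + z_β)/d)² = 1.500 × (2.681/0.42)².
n₁ = 1.500 × 40.75 = 61.1.
Round up: n₁ = 62, giving n₂ = 2 × 62 = 124.

n₁ = 62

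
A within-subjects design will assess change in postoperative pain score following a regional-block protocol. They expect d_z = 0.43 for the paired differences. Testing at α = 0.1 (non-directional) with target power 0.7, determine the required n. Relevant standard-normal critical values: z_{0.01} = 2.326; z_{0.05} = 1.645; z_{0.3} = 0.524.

For a paired (one-sample on differences) test: n = ((z_{α/2} + z_β) / d)².
z_{α/2} + z_β = 1.645 + 0.524 = 2.169.
n = (2.169 / 0.43)² = 5.044² = 25.44.
Round up.

n = 26 pairs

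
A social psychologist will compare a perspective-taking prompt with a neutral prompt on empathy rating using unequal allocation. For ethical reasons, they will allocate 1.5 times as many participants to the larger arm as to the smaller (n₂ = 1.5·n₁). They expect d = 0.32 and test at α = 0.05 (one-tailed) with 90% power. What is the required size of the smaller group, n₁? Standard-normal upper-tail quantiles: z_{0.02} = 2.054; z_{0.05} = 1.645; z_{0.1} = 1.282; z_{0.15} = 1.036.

n₁ = 140

With allocation ratio k = n₂/n₁ = 1.5, Var(x̄₁−x̄₂) = σ²(1/n₁ + 1/(k·n₁)) = σ²·(k+1)/(k·n₁).
So n₁ = (1 + 1/k)·((z_{α} + z_β)/d)² = 1.667 × (2.927/0.32)².
n₁ = 1.667 × 83.67 = 139.4.
Round up: n₁ = 140, giving n₂ = 1.5 × 140 = 210.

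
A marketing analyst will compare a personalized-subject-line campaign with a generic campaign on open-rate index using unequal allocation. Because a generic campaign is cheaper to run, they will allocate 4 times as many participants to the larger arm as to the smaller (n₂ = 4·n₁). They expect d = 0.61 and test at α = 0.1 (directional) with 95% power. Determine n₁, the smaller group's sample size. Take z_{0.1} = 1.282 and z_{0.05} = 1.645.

With allocation ratio k = n₂/n₁ = 4, Var(x̄₁−x̄₂) = σ²(1/n₁ + 1/(k·n₁)) = σ²·(k+1)/(k·n₁).
So n₁ = (1 + 1/k)·((z_{α} + z_β)/d)² = 1.250 × (2.927/0.61)².
n₁ = 1.250 × 23.02 = 28.8.
Round up: n₁ = 29, giving n₂ = 4 × 29 = 116.

n₁ = 29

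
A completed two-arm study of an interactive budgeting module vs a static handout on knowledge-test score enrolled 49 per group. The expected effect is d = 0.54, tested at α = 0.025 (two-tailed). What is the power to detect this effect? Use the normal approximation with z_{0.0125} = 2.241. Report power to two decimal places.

power ≈ 0.67

For two equal groups, power = Φ(d·√(n/2) − z_{α/2}).
d·√(n/2) = 0.54 × √(49/2) = 0.54 × 4.950 = 2.673.
z_β = 2.673 − 2.241 = 0.432.
Power = Φ(0.432) = 0.667.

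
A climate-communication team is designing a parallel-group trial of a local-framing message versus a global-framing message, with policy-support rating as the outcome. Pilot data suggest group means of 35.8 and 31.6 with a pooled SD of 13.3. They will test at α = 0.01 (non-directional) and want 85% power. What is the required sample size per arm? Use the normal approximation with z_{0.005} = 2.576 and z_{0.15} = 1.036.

n = 262 per group

Cohen's d = |M₁ − M₂| / SD_pooled = |35.8 − 31.6| / 13.3 = 4.2 / 13.3 = 0.316.
For two independent groups with equal n: n = 2·((z_{α/2} + z_β) / d)².
z_{α/2} + z_β = 2.576 + 1.036 = 3.612.
n = 2 × (3.612 / 0.316)² = 2 × 11.430² = 2 × 130.65 = 261.3.
Round up to the next whole participant.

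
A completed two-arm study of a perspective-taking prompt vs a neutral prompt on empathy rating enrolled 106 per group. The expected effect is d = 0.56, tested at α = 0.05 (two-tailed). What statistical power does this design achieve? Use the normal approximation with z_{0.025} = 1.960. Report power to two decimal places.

For two equal groups, power = Φ(d·√(n/2) − z_{α/2}).
d·√(n/2) = 0.56 × √(106/2) = 0.56 × 7.280 = 4.077.
z_β = 4.077 − 1.960 = 2.117.
Power = Φ(2.117) = 0.983.

power ≈ 0.98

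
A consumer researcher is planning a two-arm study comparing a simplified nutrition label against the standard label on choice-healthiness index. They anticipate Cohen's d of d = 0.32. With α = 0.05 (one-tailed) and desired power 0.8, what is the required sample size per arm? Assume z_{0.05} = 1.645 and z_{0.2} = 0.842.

For two independent groups with equal n: n = 2·((z_{α} + z_β) / d)².
z_{α} + z_β = 1.645 + 0.842 = 2.487.
n = 2 × (2.487 / 0.32)² = 2 × 7.772² = 2 × 60.40 = 120.8.
Round up to the next whole participant.

n = 121 per group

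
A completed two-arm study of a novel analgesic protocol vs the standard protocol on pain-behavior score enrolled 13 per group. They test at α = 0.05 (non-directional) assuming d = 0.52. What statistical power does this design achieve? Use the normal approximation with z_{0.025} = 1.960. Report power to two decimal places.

power ≈ 0.26

For two equal groups, power = Φ(d·√(n/2) − z_{α/2}).
d·√(n/2) = 0.52 × √(13/2) = 0.52 × 2.550 = 1.326.
z_β = 1.326 − 1.960 = -0.634.
Power = Φ(-0.634) = 0.263.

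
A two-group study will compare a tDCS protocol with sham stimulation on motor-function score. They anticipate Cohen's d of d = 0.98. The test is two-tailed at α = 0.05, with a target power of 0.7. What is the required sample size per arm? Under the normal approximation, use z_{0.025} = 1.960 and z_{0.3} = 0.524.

n = 13 per group

For two independent groups with equal n: n = 2·((z_{α/2} + z_β) / d)².
z_{α/2} + z_β = 1.960 + 0.524 = 2.484.
n = 2 × (2.484 / 0.98)² = 2 × 2.535² = 2 × 6.42 = 12.8.
Round up to the next whole participant.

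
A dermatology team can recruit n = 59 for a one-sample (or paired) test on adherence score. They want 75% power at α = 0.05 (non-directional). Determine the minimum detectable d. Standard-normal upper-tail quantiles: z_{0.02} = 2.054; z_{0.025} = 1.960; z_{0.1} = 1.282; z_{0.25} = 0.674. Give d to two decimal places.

d_min ≈ 0.34

For a single sample (or paired design) of n = 59: d_min = (z_{α/2} + z_β)/√n.
z-sum = 1.960 + 0.674 = 2.634.
d_min = 2.634 / √59 = 2.634 / 7.681 = 0.343.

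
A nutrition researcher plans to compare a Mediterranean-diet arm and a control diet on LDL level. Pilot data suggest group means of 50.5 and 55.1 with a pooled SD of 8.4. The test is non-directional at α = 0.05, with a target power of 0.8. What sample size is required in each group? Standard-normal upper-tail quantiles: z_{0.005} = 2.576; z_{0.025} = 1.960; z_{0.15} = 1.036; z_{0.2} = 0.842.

Cohen's d = |M₁ − M₂| / SD_pooled = |50.5 − 55.1| / 8.4 = 4.6 / 8.4 = 0.548.
For two independent groups with equal n: n = 2·((z_{α/2} + z_β) / d)².
z_{α/2} + z_β = 1.960 + 0.842 = 2.802.
n = 2 × (2.802 / 0.548)² = 2 × 5.113² = 2 × 26.14 = 52.3.
Round up to the next whole participant.

n = 53 per group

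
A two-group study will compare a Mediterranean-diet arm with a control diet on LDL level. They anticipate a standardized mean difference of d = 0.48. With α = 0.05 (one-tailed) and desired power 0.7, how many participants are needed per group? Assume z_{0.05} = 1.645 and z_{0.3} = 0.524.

For two independent groups with equal n: n = 2·((z_{α} + z_β) / d)².
z_{α} + z_β = 1.645 + 0.524 = 2.169.
n = 2 × (2.169 / 0.48)² = 2 × 4.519² = 2 × 20.42 = 40.8.
Round up to the next whole participant.

n = 41 per group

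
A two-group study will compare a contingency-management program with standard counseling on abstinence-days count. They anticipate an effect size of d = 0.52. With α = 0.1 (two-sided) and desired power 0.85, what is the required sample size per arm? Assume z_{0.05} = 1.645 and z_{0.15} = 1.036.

n = 54 per group

For two independent groups with equal n: n = 2·((z_{α/2} + z_β) / d)².
z_{α/2} + z_β = 1.645 + 1.036 = 2.681.
n = 2 × (2.681 / 0.52)² = 2 × 5.156² = 2 × 26.58 = 53.2.
Round up to the next whole participant.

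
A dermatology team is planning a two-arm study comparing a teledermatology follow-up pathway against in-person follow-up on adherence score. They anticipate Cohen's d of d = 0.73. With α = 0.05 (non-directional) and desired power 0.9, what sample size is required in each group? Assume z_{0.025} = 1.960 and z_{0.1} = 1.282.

n = 40 per group

For two independent groups with equal n: n = 2·((z_{α/2} + z_β) / d)².
z_{α/2} + z_β = 1.960 + 1.282 = 3.242.
n = 2 × (3.242 / 0.73)² = 2 × 4.441² = 2 × 19.72 = 39.4.
Round up to the next whole participant.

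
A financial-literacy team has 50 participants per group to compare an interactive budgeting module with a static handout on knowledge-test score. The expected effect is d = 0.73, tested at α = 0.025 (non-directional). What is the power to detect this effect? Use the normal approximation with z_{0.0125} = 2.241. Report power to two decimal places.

power ≈ 0.92

For two equal groups, power = Φ(d·√(n/2) − z_{α/2}).
d·√(n/2) = 0.73 × √(50/2) = 0.73 × 5.000 = 3.650.
z_β = 3.650 − 2.241 = 1.409.
Power = Φ(1.409) = 0.921.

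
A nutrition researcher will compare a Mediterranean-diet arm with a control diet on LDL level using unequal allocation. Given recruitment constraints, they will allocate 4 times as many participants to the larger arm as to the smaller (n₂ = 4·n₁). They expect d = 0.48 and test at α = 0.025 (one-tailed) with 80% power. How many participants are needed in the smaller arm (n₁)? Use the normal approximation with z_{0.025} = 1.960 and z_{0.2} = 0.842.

With allocation ratio k = n₂/n₁ = 4, Var(x̄₁−x̄₂) = σ²(1/n₁ + 1/(k·n₁)) = σ²·(k+1)/(k·n₁).
So n₁ = (1 + 1/k)·((z_{α} + z_β)/d)² = 1.250 × (2.802/0.48)².
n₁ = 1.250 × 34.08 = 42.6.
Round up: n₁ = 43, giving n₂ = 4 × 43 = 172.

n₁ = 43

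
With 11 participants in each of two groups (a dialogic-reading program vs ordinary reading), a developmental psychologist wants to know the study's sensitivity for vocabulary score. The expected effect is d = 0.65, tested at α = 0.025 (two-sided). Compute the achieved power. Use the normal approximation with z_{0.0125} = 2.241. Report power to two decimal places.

power ≈ 0.24

For two equal groups, power = Φ(d·√(n/2) − z_{α/2}).
d·√(n/2) = 0.65 × √(11/2) = 0.65 × 2.345 = 1.524.
z_β = 1.524 − 2.241 = -0.717.
Power = Φ(-0.717) = 0.237.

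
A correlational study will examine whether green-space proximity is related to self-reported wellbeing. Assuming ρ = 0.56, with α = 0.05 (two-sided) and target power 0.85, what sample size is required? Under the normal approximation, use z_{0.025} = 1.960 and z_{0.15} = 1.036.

n = 26

Fisher's z: C = ½·ln((1+r)/(1−r)) = ½·ln(3.5455) = 0.6328.
n = ((z_{α/2} + z_β)/C)² + 3.
(1.960 + 1.036) / 0.6328 = 2.996 / 0.6328 = 4.735.
n = 4.735² + 3 = 22.42 + 3 = 25.4.
Round up.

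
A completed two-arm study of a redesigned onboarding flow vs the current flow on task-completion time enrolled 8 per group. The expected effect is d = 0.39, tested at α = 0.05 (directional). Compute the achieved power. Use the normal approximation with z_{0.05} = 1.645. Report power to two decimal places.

power ≈ 0.19

For two equal groups, power = Φ(d·√(n/2) − z_{α}).
d·√(n/2) = 0.39 × √(8/2) = 0.39 × 2.000 = 0.780.
z_β = 0.780 − 1.645 = -0.865.
Power = Φ(-0.865) = 0.194.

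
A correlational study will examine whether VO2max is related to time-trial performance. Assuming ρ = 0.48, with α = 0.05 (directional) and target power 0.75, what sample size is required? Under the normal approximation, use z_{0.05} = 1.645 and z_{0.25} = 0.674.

Fisher's z: C = ½·ln((1+r)/(1−r)) = ½·ln(2.8462) = 0.5230.
n = ((z_{α} + z_β)/C)² + 3.
(1.645 + 0.674) / 0.5230 = 2.319 / 0.5230 = 4.434.
n = 4.434² + 3 = 19.66 + 3 = 22.7.
Round up.

n = 23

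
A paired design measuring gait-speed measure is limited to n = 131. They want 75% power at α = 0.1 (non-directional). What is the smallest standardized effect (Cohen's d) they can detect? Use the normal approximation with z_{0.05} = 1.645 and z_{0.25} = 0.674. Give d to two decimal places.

For a single sample (or paired design) of n = 131: d_min = (z_{α/2} + z_β)/√n.
z-sum = 1.645 + 0.674 = 2.319.
d_min = 2.319 / √131 = 2.319 / 11.446 = 0.203.

d_min ≈ 0.20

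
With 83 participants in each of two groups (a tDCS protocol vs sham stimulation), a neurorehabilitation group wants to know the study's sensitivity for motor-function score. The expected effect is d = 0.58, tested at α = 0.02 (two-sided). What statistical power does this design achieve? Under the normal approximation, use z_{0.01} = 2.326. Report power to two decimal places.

power ≈ 0.92

For two equal groups, power = Φ(d·√(n/2) − z_{α/2}).
d·√(n/2) = 0.58 × √(83/2) = 0.58 × 6.442 = 3.736.
z_β = 3.736 − 2.326 = 1.410.
Power = Φ(1.410) = 0.921.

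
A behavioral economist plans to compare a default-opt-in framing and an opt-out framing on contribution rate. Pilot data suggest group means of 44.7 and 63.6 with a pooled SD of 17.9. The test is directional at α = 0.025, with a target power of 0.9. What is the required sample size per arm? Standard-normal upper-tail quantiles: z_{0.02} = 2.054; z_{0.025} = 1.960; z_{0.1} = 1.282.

Cohen's d = |M₁ − M₂| / SD_pooled = |44.7 − 63.6| / 17.9 = 18.9 / 17.9 = 1.056.
For two independent groups with equal n: n = 2·((z_{α} + z_β) / d)².
z_{α} + z_β = 1.960 + 1.282 = 3.242.
n = 2 × (3.242 / 1.056)² = 2 × 3.070² = 2 × 9.43 = 18.9.
Round up to the next whole participant.

n = 19 per group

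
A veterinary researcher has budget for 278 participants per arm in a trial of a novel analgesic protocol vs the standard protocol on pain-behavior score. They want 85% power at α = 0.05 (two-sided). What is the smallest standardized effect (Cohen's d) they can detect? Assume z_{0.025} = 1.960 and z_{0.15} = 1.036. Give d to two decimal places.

d_min ≈ 0.25

For two independent groups of n = 278 each: d_min = (z_{α/2} + z_β)·√(2/n).
z-sum = 1.960 + 1.036 = 2.996.
d_min = 2.996 × √(2/278) = 2.996 × 0.0848 = 0.254.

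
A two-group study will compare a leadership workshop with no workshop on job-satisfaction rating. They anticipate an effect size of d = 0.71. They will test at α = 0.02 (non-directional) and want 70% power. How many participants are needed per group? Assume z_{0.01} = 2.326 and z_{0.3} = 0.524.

n = 33 per group

For two independent groups with equal n: n = 2·((z_{α/2} + z_β) / d)².
z_{α/2} + z_β = 2.326 + 0.524 = 2.850.
n = 2 × (2.850 / 0.71)² = 2 × 4.014² = 2 × 16.11 = 32.2.
Round up to the next whole participant.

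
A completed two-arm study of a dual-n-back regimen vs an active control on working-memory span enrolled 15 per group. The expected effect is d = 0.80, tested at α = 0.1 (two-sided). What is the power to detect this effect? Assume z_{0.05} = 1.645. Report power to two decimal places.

power ≈ 0.71

For two equal groups, power = Φ(d·√(n/2) − z_{α/2}).
d·√(n/2) = 0.80 × √(15/2) = 0.80 × 2.739 = 2.191.
z_β = 2.191 − 1.645 = 0.546.
Power = Φ(0.546) = 0.707.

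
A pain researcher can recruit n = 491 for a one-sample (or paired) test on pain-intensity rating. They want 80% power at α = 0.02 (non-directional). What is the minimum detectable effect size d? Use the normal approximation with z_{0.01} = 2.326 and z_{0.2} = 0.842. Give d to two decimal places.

d_min ≈ 0.14

For a single sample (or paired design) of n = 491: d_min = (z_{α/2} + z_β)/√n.
z-sum = 2.326 + 0.842 = 3.168.
d_min = 3.168 / √491 = 3.168 / 22.159 = 0.143.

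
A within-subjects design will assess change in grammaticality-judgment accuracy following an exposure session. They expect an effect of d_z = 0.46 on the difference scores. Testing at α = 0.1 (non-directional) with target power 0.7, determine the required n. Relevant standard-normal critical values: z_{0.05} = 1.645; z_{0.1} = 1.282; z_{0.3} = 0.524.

n = 23 pairs

For a paired (one-sample on differences) test: n = ((z_{α/2} + z_β) / d)².
z_{α/2} + z_β = 1.645 + 0.524 = 2.169.
n = (2.169 / 0.46)² = 4.715² = 22.23.
Round up.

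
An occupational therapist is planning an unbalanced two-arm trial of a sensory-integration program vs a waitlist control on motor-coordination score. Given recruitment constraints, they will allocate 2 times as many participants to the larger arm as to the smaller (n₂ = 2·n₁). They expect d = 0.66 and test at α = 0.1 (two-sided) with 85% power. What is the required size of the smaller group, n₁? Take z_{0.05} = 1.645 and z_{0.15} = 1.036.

n₁ = 25

With allocation ratio k = n₂/n₁ = 2, Var(x̄₁−x̄₂) = σ²(1/n₁ + 1/(k·n₁)) = σ²·(k+1)/(k·n₁).
So n₁ = (1 + 1/k)·((z_{α/2} + z_β)/d)² = 1.500 × (2.681/0.66)².
n₁ = 1.500 × 16.50 = 24.8.
Round up: n₁ = 25, giving n₂ = 2 × 25 = 50.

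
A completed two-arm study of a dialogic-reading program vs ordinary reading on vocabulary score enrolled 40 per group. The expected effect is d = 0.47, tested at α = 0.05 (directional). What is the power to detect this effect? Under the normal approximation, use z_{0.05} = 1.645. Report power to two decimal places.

power ≈ 0.68

For two equal groups, power = Φ(d·√(n/2) − z_{α}).
d·√(n/2) = 0.47 × √(40/2) = 0.47 × 4.472 = 2.102.
z_β = 2.102 − 1.645 = 0.457.
Power = Φ(0.457) = 0.676.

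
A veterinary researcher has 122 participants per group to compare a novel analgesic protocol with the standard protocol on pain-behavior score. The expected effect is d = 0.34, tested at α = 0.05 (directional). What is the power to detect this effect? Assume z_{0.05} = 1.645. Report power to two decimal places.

power ≈ 0.84

For two equal groups, power = Φ(d·√(n/2) − z_{α}).
d·√(n/2) = 0.34 × √(122/2) = 0.34 × 7.810 = 2.655.
z_β = 2.655 − 1.645 = 1.010.
Power = Φ(1.010) = 0.844.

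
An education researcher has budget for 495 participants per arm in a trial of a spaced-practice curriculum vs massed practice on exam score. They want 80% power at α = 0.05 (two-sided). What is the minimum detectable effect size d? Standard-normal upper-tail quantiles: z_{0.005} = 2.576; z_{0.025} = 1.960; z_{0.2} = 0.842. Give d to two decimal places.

d_min ≈ 0.18

For two independent groups of n = 495 each: d_min = (z_{α/2} + z_β)·√(2/n).
z-sum = 1.960 + 0.842 = 2.802.
d_min = 2.802 × √(2/495) = 2.802 × 0.0636 = 0.178.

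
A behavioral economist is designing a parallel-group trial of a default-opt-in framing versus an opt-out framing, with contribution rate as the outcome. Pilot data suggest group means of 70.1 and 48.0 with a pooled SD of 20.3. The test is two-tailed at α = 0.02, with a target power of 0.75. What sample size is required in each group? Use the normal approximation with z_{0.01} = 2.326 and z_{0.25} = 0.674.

Cohen's d = |M₁ − M₂| / SD_pooled = |70.1 − 48.0| / 20.3 = 22.1 / 20.3 = 1.089.
For two independent groups with equal n: n = 2·((z_{α/2} + z_β) / d)².
z_{α/2} + z_β = 2.326 + 0.674 = 3.000.
n = 2 × (3.000 / 1.089)² = 2 × 2.755² = 2 × 7.59 = 15.2.
Round up to the next whole participant.

n = 16 per group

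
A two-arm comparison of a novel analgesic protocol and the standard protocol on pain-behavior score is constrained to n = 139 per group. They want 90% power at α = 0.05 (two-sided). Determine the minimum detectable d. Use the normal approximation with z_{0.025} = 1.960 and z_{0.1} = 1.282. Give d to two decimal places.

For two independent groups of n = 139 each: d_min = (z_{α/2} + z_β)·√(2/n).
z-sum = 1.960 + 1.282 = 3.242.
d_min = 3.242 × √(2/139) = 3.242 × 0.1200 = 0.389.

d_min ≈ 0.39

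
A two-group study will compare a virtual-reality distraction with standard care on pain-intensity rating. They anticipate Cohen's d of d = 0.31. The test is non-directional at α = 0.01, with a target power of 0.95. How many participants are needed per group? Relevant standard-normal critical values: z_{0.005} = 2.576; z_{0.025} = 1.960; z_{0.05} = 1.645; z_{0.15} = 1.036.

n = 371 per group

For two independent groups with equal n: n = 2·((z_{α/2} + z_β) / d)².
z_{α/2} + z_β = 2.576 + 1.645 = 4.221.
n = 2 × (4.221 / 0.31)² = 2 × 13.616² = 2 × 185.40 = 370.8.
Round up to the next whole participant.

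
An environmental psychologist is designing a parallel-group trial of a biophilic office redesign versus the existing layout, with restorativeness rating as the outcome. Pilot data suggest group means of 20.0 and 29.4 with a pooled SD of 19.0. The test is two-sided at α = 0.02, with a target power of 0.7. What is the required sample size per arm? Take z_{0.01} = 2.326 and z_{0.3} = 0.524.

Cohen's d = |M₁ − M₂| / SD_pooled = |20.0 − 29.4| / 19.0 = 9.4 / 19.0 = 0.495.
For two independent groups with equal n: n = 2·((z_{α/2} + z_β) / d)².
z_{α/2} + z_β = 2.326 + 0.524 = 2.850.
n = 2 × (2.850 / 0.495)² = 2 × 5.758² = 2 × 33.15 = 66.3.
Round up to the next whole participant.

n = 67 per group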